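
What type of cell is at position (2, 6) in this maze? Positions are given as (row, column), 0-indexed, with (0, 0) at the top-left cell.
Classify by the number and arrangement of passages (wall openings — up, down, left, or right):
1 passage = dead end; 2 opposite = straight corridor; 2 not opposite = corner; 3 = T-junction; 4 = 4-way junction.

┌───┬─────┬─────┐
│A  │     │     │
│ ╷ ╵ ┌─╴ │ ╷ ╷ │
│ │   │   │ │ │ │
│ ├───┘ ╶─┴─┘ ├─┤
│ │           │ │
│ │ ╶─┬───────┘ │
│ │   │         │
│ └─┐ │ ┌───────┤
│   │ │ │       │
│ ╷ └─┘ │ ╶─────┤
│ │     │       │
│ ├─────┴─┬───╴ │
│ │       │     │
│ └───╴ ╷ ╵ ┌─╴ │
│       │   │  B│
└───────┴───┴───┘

Checking cell at (2, 6):
Number of passages: 2
Cell type: corner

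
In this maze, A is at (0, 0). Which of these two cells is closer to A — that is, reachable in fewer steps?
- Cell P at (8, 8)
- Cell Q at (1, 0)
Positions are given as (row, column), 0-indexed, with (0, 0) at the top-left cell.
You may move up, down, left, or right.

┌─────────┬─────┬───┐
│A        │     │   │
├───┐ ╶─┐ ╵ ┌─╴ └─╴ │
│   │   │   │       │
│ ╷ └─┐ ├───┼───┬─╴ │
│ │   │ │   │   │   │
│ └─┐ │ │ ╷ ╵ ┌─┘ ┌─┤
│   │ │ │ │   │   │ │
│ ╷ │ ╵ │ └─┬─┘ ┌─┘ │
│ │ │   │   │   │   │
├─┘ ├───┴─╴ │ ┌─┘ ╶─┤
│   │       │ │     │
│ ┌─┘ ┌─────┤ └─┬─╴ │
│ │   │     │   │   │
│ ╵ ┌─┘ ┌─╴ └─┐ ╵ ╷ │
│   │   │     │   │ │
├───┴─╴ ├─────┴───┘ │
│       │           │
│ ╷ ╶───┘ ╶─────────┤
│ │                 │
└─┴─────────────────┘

Shortest path A → P at (8, 8): 28 steps
Shortest path A → Q at (1, 0): 13 steps

Q is closer (13 steps vs 28 steps).

Path to P:

┌─────────┬─────┬───┐
│A → → → ↓│↱ → ↓│   │
├───┐ ╶─┐ ╵ ┌─╴ └─╴ │
│   │   │↳ ↑│  ↳ → ↓│
│ ╷ └─┐ ├───┼───┬─╴ │
│ │   │ │   │   │↓ ↲│
│ └─┐ │ │ ╷ ╵ ┌─┘ ┌─┤
│   │ │ │ │   │↓ ↲│ │
│ ╷ │ ╵ │ └─┬─┘ ┌─┘ │
│ │ │   │   │↓ ↲│   │
├─┘ ├───┴─╴ │ ┌─┘ ╶─┤
│   │       │↓│     │
│ ┌─┘ ┌─────┤ └─┬─╴ │
│ │   │     │↳ ↓│↱ ↓│
│ ╵ ┌─┘ ┌─╴ └─┐ ╵ ╷ │
│   │   │     │↳ ↑│↓│
├───┴─╴ ├─────┴───┘ │
│       │        P ↲│
│ ╷ ╶───┘ ╶─────────┤
│ │                 │
└─┴─────────────────┘

Path to Q:

┌─────────┬─────┬───┐
│A → ↓    │     │   │
├───┐ ╶─┐ ╵ ┌─╴ └─╴ │
│Q ↰│↳ ↓│   │       │
│ ╷ └─┐ ├───┼───┬─╴ │
│ │↑ ↰│↓│   │   │   │
│ └─┐ │ │ ╷ ╵ ┌─┘ ┌─┤
│   │↑│↓│ │   │   │ │
│ ╷ │ ╵ │ └─┬─┘ ┌─┘ │
│ │ │↑ ↲│   │   │   │
├─┘ ├───┴─╴ │ ┌─┘ ╶─┤
│   │       │ │     │
│ ┌─┘ ┌─────┤ └─┬─╴ │
│ │   │     │   │   │
│ ╵ ┌─┘ ┌─╴ └─┐ ╵ ╷ │
│   │   │     │   │ │
├───┴─╴ ├─────┴───┘ │
│       │           │
│ ╷ ╶───┘ ╶─────────┤
│ │                 │
└─┴─────────────────┘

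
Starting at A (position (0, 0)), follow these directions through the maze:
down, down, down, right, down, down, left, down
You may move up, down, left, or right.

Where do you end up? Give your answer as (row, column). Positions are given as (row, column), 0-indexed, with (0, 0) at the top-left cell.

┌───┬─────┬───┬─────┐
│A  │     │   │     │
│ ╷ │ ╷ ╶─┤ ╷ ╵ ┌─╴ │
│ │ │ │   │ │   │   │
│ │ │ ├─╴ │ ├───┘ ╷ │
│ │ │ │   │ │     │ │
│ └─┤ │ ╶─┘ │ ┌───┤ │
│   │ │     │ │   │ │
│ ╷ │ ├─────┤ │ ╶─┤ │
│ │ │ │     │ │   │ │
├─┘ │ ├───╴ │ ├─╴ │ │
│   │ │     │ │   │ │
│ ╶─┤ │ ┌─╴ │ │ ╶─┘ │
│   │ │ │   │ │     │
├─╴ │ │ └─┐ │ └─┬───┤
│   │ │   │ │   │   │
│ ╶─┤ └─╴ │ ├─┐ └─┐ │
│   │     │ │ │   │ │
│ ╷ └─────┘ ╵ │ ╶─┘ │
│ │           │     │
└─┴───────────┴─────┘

Following directions step by step:
Start: (0, 0)
  down: (0, 0) → (1, 0)
  down: (1, 0) → (2, 0)
  down: (2, 0) → (3, 0)
  right: (3, 0) → (3, 1)
  down: (3, 1) → (4, 1)
  down: (4, 1) → (5, 1)
  left: (5, 1) → (5, 0)
  down: (5, 0) → (6, 0)
Final position: (6, 0)

Path taken:

┌───┬─────┬───┬─────┐
│A  │     │   │     │
│ ╷ │ ╷ ╶─┤ ╷ ╵ ┌─╴ │
│↓│ │ │   │ │   │   │
│ │ │ ├─╴ │ ├───┘ ╷ │
│↓│ │ │   │ │     │ │
│ └─┤ │ ╶─┘ │ ┌───┤ │
│↳ ↓│ │     │ │   │ │
│ ╷ │ ├─────┤ │ ╶─┤ │
│ │↓│ │     │ │   │ │
├─┘ │ ├───╴ │ ├─╴ │ │
│↓ ↲│ │     │ │   │ │
│ ╶─┤ │ ┌─╴ │ │ ╶─┘ │
│B  │ │ │   │ │     │
├─╴ │ │ └─┐ │ └─┬───┤
│   │ │   │ │   │   │
│ ╶─┤ └─╴ │ ├─┐ └─┐ │
│   │     │ │ │   │ │
│ ╷ └─────┘ ╵ │ ╶─┘ │
│ │           │     │
└─┴───────────┴─────┘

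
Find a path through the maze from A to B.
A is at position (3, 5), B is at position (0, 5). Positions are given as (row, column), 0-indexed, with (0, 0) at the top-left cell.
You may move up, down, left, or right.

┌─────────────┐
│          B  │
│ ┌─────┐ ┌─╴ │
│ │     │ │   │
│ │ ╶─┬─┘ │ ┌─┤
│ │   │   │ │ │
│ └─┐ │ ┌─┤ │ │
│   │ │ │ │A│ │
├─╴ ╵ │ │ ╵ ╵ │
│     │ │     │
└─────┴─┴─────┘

Finding the shortest path from (3, 5) to (0, 5):
Path length: 5 steps
Directions: up → up → right → up → left

Solution:

┌─────────────┐
│          B ↰│
│ ┌─────┐ ┌─╴ │
│ │     │ │↱ ↑│
│ │ ╶─┬─┘ │ ┌─┤
│ │   │   │↑│ │
│ └─┐ │ ┌─┤ │ │
│   │ │ │ │A│ │
├─╴ ╵ │ │ ╵ ╵ │
│     │ │     │
└─────┴─┴─────┘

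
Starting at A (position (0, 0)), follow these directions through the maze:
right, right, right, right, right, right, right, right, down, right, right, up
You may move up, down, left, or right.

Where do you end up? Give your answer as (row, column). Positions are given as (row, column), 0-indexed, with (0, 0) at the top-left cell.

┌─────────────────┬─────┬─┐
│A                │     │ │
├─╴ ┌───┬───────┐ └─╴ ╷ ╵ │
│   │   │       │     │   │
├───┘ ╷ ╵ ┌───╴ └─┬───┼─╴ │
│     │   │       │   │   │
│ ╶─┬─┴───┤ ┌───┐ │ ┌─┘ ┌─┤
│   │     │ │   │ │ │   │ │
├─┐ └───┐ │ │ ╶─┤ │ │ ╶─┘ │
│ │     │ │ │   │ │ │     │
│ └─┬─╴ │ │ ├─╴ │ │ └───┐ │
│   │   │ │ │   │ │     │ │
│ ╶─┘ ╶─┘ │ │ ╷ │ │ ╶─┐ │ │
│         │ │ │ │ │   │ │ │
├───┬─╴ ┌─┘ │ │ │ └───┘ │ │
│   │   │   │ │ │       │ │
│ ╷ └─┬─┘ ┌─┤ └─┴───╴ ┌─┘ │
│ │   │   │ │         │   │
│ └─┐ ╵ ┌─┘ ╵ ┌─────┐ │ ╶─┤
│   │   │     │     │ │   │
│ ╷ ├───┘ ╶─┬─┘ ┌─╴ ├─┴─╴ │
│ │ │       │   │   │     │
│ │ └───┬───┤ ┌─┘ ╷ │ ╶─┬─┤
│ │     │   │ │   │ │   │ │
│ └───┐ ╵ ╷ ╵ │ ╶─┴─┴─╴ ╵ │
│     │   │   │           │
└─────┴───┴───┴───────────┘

Following directions step by step:
Start: (0, 0)
  right: (0, 0) → (0, 1)
  right: (0, 1) → (0, 2)
  right: (0, 2) → (0, 3)
  right: (0, 3) → (0, 4)
  right: (0, 4) → (0, 5)
  right: (0, 5) → (0, 6)
  right: (0, 6) → (0, 7)
  right: (0, 7) → (0, 8)
  down: (0, 8) → (1, 8)
  right: (1, 8) → (1, 9)
  right: (1, 9) → (1, 10)
  up: (1, 10) → (0, 10)
Final position: (0, 10)

Path taken:

┌─────────────────┬─────┬─┐
│A → → → → → → → ↓│  B  │ │
├─╴ ┌───┬───────┐ └─╴ ╷ ╵ │
│   │   │       │↳ → ↑│   │
├───┘ ╷ ╵ ┌───╴ └─┬───┼─╴ │
│     │   │       │   │   │
│ ╶─┬─┴───┤ ┌───┐ │ ┌─┘ ┌─┤
│   │     │ │   │ │ │   │ │
├─┐ └───┐ │ │ ╶─┤ │ │ ╶─┘ │
│ │     │ │ │   │ │ │     │
│ └─┬─╴ │ │ ├─╴ │ │ └───┐ │
│   │   │ │ │   │ │     │ │
│ ╶─┘ ╶─┘ │ │ ╷ │ │ ╶─┐ │ │
│         │ │ │ │ │   │ │ │
├───┬─╴ ┌─┘ │ │ │ └───┘ │ │
│   │   │   │ │ │       │ │
│ ╷ └─┬─┘ ┌─┤ └─┴───╴ ┌─┘ │
│ │   │   │ │         │   │
│ └─┐ ╵ ┌─┘ ╵ ┌─────┐ │ ╶─┤
│   │   │     │     │ │   │
│ ╷ ├───┘ ╶─┬─┘ ┌─╴ ├─┴─╴ │
│ │ │       │   │   │     │
│ │ └───┬───┤ ┌─┘ ╷ │ ╶─┬─┤
│ │     │   │ │   │ │   │ │
│ └───┐ ╵ ╷ ╵ │ ╶─┴─┴─╴ ╵ │
│     │   │   │           │
└─────┴───┴───┴───────────┘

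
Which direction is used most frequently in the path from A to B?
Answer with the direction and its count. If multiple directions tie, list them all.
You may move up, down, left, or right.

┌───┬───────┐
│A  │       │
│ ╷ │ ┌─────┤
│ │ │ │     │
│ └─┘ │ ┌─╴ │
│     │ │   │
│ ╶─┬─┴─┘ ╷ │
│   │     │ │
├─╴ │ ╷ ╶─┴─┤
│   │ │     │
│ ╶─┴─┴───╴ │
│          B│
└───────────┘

Directions: down, down, down, right, down, left, down, right, right, right, right, right
Counts: {'down': 5, 'right': 6, 'left': 1}
Most common: right (6 times)

Solution:

┌───┬───────┐
│A  │       │
│ ╷ │ ┌─────┤
│↓│ │ │     │
│ └─┘ │ ┌─╴ │
│↓    │ │   │
│ ╶─┬─┴─┘ ╷ │
│↳ ↓│     │ │
├─╴ │ ╷ ╶─┴─┤
│↓ ↲│ │     │
│ ╶─┴─┴───╴ │
│↳ → → → → B│
└───────────┘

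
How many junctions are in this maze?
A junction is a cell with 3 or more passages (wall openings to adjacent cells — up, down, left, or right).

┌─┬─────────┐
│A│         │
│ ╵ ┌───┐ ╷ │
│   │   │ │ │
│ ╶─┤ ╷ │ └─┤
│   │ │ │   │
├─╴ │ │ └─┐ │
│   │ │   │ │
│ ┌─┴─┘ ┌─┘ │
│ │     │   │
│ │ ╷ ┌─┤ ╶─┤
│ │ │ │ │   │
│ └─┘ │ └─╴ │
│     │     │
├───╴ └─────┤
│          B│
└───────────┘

Checking each cell for number of passages:

Junctions found (3+ passages):
  (0, 4): 3 passages
  (1, 0): 3 passages
  (3, 3): 3 passages
  (4, 2): 3 passages
  (6, 2): 3 passages
  (7, 2): 3 passages
Total junctions: 6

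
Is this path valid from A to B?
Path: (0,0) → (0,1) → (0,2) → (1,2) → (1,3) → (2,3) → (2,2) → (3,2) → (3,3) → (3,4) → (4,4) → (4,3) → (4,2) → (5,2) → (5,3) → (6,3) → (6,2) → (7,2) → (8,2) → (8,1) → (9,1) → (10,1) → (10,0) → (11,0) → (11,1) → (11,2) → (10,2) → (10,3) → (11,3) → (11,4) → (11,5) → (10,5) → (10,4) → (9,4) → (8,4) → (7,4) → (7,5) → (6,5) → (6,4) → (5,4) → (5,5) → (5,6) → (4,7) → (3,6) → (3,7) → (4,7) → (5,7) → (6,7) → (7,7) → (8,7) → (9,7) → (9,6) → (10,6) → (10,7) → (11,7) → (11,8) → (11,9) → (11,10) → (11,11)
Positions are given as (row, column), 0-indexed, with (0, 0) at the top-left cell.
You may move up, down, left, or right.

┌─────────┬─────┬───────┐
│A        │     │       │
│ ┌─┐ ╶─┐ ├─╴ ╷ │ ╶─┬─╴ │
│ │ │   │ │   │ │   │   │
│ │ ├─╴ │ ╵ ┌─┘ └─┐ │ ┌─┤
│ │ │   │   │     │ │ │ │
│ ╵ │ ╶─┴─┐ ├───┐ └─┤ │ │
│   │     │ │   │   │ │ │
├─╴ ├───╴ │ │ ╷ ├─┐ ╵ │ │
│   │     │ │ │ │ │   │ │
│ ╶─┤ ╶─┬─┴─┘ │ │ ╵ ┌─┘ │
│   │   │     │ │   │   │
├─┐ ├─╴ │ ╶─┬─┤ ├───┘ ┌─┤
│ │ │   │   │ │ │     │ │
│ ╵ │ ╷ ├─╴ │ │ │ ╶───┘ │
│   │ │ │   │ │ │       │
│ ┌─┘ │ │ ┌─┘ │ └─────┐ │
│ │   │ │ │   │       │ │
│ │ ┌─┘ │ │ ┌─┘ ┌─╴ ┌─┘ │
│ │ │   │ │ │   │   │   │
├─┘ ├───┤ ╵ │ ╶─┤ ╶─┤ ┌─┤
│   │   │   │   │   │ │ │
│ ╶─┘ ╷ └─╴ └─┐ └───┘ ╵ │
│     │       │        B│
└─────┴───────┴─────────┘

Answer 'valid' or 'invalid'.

Checking path validity:
Result: Invalid move at step 42: cannot move from (5, 6) to (4, 7).

invalid

Correct solution:

┌─────────┬─────┬───────┐
│A → ↓    │     │       │
│ ┌─┐ ╶─┐ ├─╴ ╷ │ ╶─┬─╴ │
│ │ │↳ ↓│ │   │ │   │   │
│ │ ├─╴ │ ╵ ┌─┘ └─┐ │ ┌─┤
│ │ │↓ ↲│   │     │ │ │ │
│ ╵ │ ╶─┴─┐ ├───┐ └─┤ │ │
│   │↳ → ↓│ │↱ ↓│   │ │ │
├─╴ ├───╴ │ │ ╷ ├─┐ ╵ │ │
│   │↓ ← ↲│ │↑│↓│ │   │ │
│ ╶─┤ ╶─┬─┴─┘ │ │ ╵ ┌─┘ │
│   │↳ ↓│↱ → ↑│↓│   │   │
├─┐ ├─╴ │ ╶─┬─┤ ├───┘ ┌─┤
│ │ │↓ ↲│↑ ↰│ │↓│     │ │
│ ╵ │ ╷ ├─╴ │ │ │ ╶───┘ │
│   │↓│ │↱ ↑│ │↓│       │
│ ┌─┘ │ │ ┌─┘ │ └─────┐ │
│ │↓ ↲│ │↑│   │↓      │ │
│ │ ┌─┘ │ │ ┌─┘ ┌─╴ ┌─┘ │
│ │↓│   │↑│ │↓ ↲│   │   │
├─┘ ├───┤ ╵ │ ╶─┤ ╶─┤ ┌─┤
│↓ ↲│↱ ↓│↑ ↰│↳ ↓│   │ │ │
│ ╶─┘ ╷ └─╴ └─┐ └───┘ ╵ │
│↳ → ↑│↳ → ↑  │↳ → → → B│
└─────┴───────┴─────────┘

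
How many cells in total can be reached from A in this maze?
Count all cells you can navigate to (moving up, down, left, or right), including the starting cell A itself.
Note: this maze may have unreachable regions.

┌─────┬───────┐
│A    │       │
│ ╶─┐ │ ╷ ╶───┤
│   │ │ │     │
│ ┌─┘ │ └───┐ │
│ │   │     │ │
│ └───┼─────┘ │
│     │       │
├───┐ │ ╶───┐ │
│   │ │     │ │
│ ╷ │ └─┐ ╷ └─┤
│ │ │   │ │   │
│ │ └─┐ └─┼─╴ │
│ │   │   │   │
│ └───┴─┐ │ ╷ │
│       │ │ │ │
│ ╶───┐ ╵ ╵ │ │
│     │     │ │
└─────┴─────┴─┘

Using BFS/flood-fill to find all reachable cells from A:
Maze size: 9 × 7 = 63 total cells
All cells are reachable — the maze is fully connected.
Reachable cells: 63

Reachable region (· marks reachable cells):

┌─────┬───────┐
│A · ·│· · · ·│
│ ╶─┐ │ ╷ ╶───┤
│· ·│·│·│· · ·│
│ ┌─┘ │ └───┐ │
│·│· ·│· · ·│·│
│ └───┼─────┘ │
│· · ·│· · · ·│
├───┐ │ ╶───┐ │
│· ·│·│· · ·│·│
│ ╷ │ └─┐ ╷ └─┤
│·│·│· ·│·│· ·│
│ │ └─┐ └─┼─╴ │
│·│· ·│· ·│· ·│
│ └───┴─┐ │ ╷ │
│· · · ·│·│·│·│
│ ╶───┐ ╵ ╵ │ │
│· · ·│· · ·│·│
└─────┴─────┴─┘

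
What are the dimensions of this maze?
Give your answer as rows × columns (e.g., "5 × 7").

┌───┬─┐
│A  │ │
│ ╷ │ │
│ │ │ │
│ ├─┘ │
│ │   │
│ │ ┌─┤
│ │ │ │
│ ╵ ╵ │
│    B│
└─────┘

Counting the maze dimensions:
Rows (vertical): 5
Columns (horizontal): 3
Dimensions: 5 × 3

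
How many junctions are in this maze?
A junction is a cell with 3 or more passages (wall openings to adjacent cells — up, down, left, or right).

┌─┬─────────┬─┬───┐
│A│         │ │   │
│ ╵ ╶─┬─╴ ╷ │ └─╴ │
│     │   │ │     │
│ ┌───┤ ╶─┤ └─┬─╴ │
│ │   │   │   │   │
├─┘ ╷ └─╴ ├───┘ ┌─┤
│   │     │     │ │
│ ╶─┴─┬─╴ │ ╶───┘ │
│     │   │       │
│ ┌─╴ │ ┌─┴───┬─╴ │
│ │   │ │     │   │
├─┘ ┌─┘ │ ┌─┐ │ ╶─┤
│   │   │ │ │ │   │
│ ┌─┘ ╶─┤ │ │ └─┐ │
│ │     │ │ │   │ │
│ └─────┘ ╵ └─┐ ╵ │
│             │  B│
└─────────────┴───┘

Checking each cell for number of passages:

Junctions found (3+ passages):
  (0, 4): 3 passages
  (1, 0): 3 passages
  (1, 1): 3 passages
  (1, 8): 3 passages
  (3, 4): 3 passages
  (4, 0): 3 passages
  (4, 8): 3 passages
  (7, 2): 3 passages
  (8, 4): 3 passages
  (8, 5): 3 passages
Total junctions: 10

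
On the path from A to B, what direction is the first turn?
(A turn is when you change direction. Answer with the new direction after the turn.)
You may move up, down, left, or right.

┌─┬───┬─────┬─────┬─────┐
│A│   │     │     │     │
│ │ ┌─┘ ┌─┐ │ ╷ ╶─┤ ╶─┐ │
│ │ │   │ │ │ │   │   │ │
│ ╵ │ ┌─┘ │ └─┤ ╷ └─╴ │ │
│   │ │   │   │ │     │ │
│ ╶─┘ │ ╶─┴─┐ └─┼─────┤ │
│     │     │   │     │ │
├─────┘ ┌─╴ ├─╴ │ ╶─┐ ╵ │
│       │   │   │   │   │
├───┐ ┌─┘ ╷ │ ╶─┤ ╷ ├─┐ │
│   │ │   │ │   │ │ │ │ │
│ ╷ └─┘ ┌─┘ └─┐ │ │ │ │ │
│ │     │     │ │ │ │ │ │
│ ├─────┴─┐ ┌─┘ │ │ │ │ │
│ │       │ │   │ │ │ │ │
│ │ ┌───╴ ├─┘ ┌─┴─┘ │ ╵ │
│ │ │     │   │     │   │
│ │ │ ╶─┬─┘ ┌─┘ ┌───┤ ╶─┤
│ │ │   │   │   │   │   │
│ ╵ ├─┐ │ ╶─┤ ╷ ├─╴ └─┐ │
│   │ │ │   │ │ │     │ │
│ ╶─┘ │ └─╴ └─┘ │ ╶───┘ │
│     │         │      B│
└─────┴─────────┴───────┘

Directions: down, down, down, right, right, up, up, right, up, right, right, down, down, right, down, right, down, left, down, right, down, down, left, down, left, down, left, down, right, down, right, right, up, up, up, right, right, up, up, up, up, left, up, right, right, down, right, down, down, down, down, left, down, right, down, down
First turn direction: right

Solution:

┌─┬───┬─────┬─────┬─────┐
│A│   │↱ → ↓│     │     │
│ │ ┌─┘ ┌─┐ │ ╷ ╶─┤ ╶─┐ │
│↓│ │↱ ↑│ │↓│ │   │   │ │
│ ╵ │ ┌─┘ │ └─┤ ╷ └─╴ │ │
│↓  │↑│   │↳ ↓│ │     │ │
│ ╶─┘ │ ╶─┴─┐ └─┼─────┤ │
│↳ → ↑│     │↳ ↓│↱ → ↓│ │
├─────┘ ┌─╴ ├─╴ │ ╶─┐ ╵ │
│       │   │↓ ↲│↑ ↰│↳ ↓│
├───┐ ┌─┘ ╷ │ ╶─┤ ╷ ├─┐ │
│   │ │   │ │↳ ↓│ │↑│ │↓│
│ ╷ └─┘ ┌─┘ └─┐ │ │ │ │ │
│ │     │     │↓│ │↑│ │↓│
│ ├─────┴─┐ ┌─┘ │ │ │ │ │
│ │       │ │↓ ↲│ │↑│ │↓│
│ │ ┌───╴ ├─┘ ┌─┴─┘ │ ╵ │
│ │ │     │↓ ↲│↱ → ↑│↓ ↲│
│ │ │ ╶─┬─┘ ┌─┘ ┌───┤ ╶─┤
│ │ │   │↓ ↲│  ↑│   │↳ ↓│
│ ╵ ├─┐ │ ╶─┤ ╷ ├─╴ └─┐ │
│   │ │ │↳ ↓│ │↑│     │↓│
│ ╶─┘ │ └─╴ └─┘ │ ╶───┘ │
│     │    ↳ → ↑│      B│
└─────┴─────────┴───────┘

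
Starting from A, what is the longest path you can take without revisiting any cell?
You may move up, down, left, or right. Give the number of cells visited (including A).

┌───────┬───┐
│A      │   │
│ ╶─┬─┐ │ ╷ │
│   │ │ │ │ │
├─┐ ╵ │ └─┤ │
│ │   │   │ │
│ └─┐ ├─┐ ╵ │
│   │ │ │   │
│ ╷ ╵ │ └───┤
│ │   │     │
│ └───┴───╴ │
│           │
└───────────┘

Finding longest simple path using DFS:
Start: (0, 0)
Longest path visits 21 cells
Path: A → down → right → down → right → down → down → left → up → left → down → down → right → right → right → right → right → up → left → left → up

Solution:

┌───────┬───┐
│A      │   │
│ ╶─┬─┐ │ ╷ │
│↳ ↓│ │ │ │ │
├─┐ ╵ │ └─┤ │
│ │↳ ↓│   │ │
│ └─┐ ├─┐ ╵ │
│↓ ↰│↓│B│   │
│ ╷ ╵ │ └───┤
│↓│↑ ↲│↑ ← ↰│
│ └───┴───╴ │
│↳ → → → → ↑│
└───────────┘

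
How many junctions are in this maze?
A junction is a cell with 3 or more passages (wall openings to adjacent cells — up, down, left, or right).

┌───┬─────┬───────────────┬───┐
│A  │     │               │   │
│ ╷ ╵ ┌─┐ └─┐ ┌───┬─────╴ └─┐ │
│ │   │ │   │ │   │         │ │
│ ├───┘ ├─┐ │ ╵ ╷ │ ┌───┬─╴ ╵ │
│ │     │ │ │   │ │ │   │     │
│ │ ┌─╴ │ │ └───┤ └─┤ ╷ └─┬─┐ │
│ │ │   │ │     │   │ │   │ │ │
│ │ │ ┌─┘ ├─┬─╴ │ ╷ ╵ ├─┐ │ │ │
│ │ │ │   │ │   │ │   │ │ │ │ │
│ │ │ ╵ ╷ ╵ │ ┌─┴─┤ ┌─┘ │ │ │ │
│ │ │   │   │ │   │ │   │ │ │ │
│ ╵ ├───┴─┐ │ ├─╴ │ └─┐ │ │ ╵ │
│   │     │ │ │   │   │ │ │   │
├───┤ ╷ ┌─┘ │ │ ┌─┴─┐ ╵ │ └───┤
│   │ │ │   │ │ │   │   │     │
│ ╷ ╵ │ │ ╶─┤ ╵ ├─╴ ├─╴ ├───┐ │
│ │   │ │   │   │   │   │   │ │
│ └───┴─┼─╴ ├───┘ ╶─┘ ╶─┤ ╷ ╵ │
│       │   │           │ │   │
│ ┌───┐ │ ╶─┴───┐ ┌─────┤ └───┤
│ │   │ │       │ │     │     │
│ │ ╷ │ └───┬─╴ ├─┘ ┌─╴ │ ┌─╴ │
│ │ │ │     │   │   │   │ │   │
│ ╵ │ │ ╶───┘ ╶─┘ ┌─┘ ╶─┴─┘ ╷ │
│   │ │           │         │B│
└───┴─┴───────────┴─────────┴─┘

Checking each cell for number of passages:

Junctions found (3+ passages):
  (0, 6): 3 passages
  (1, 12): 3 passages
  (2, 3): 3 passages
  (2, 13): 3 passages
  (2, 14): 3 passages
  (3, 8): 3 passages
  (4, 4): 3 passages
  (4, 9): 3 passages
  (5, 5): 3 passages
  (5, 11): 3 passages
  (6, 3): 3 passages
  (7, 11): 3 passages
  (9, 0): 3 passages
  (9, 8): 4 passages
  (9, 10): 3 passages
  (10, 12): 3 passages
  (11, 3): 3 passages
  (11, 14): 3 passages
  (12, 6): 3 passages
  (12, 10): 3 passages
Total junctions: 20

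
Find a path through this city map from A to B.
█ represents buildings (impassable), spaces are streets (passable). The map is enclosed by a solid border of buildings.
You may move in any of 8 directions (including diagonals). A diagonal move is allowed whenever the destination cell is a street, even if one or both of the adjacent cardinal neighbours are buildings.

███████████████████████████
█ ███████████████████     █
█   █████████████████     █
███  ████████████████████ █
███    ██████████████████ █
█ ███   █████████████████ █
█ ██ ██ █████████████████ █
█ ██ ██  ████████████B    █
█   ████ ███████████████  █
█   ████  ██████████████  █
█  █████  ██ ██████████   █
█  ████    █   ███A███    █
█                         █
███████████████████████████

Finding the shortest path from A to B:
Movement: 8-directional
Path length: 10 steps
Directions: down-right → right → right → up-right → up-right → up-right → up → up-left → left → left

Solution:

███████████████████████████
█ ███████████████████     █
█   █████████████████     █
███  ████████████████████ █
███    ██████████████████ █
█ ███   █████████████████ █
█ ██ ██ █████████████████ █
█ ██ ██  ████████████B←←  █
█   ████ ███████████████↖ █
█   ████  ██████████████↑ █
█  █████  ██ ██████████↗  █
█  ████    █   ███A███↗   █
█                  →→↗    █
███████████████████████████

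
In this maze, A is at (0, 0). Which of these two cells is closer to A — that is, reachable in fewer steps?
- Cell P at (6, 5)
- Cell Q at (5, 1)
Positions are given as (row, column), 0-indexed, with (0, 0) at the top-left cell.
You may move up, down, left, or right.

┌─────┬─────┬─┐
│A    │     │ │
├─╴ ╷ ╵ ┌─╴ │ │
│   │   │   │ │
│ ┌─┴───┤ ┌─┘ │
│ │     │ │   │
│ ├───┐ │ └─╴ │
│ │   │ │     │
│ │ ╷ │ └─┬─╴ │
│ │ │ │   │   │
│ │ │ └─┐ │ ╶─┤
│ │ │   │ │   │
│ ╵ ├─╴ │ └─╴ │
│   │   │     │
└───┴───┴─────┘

Shortest path A → P at (6, 5): 19 steps
Shortest path A → Q at (5, 1): 10 steps

Q is closer (10 steps vs 19 steps).

Path to P:

┌─────┬─────┬─┐
│A → ↓│↱ → ↓│ │
├─╴ ╷ ╵ ┌─╴ │ │
│   │↳ ↑│↓ ↲│ │
│ ┌─┴───┤ ┌─┘ │
│ │     │↓│   │
│ ├───┐ │ └─╴ │
│ │   │ │↳ → ↓│
│ │ ╷ │ └─┬─╴ │
│ │ │ │   │↓ ↲│
│ │ │ └─┐ │ ╶─┤
│ │ │   │ │↳ ↓│
│ ╵ ├─╴ │ └─╴ │
│   │   │  P ↲│
└───┴───┴─────┘

Path to Q:

┌─────┬─────┬─┐
│A ↓  │     │ │
├─╴ ╷ ╵ ┌─╴ │ │
│↓ ↲│   │   │ │
│ ┌─┴───┤ ┌─┘ │
│↓│     │ │   │
│ ├───┐ │ └─╴ │
│↓│   │ │     │
│ │ ╷ │ └─┬─╴ │
│↓│ │ │   │   │
│ │ │ └─┐ │ ╶─┤
│↓│Q│   │ │   │
│ ╵ ├─╴ │ └─╴ │
│↳ ↑│   │     │
└───┴───┴─────┘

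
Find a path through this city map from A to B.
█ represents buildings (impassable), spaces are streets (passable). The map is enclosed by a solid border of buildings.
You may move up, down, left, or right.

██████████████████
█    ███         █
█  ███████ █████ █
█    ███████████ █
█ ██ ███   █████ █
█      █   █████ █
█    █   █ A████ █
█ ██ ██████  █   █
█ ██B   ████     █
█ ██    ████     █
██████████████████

Finding the shortest path from A to B:
Movement: cardinal only
Path length: 13 steps
Directions: left → up → left → left → down → left → left → up → left → left → down → down → down

Solution:

██████████████████
█    ███         █
█  ███████ █████ █
█    ███████████ █
█ ██ ███   █████ █
█   ↓←↰█↓←↰█████ █
█   ↓█↑←↲█↑A████ █
█ ██↓██████  █   █
█ ██B   ████     █
█ ██    ████     █
██████████████████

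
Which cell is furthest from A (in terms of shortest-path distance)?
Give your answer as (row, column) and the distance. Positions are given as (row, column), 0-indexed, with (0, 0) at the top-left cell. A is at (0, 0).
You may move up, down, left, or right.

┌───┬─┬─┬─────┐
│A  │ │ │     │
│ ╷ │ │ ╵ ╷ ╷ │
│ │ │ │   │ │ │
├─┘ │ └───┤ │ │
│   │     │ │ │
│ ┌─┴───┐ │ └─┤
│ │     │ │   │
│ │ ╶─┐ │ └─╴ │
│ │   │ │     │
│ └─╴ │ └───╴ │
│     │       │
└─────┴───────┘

Computing BFS distances from A to all cells:
Furthest cell: (0, 3)
Distance: 29 steps

Path from A to the furthest cell:

┌───┬─┬─┬─────┐
│A ↓│ │B│↓ ↰  │
│ ╷ │ │ ╵ ╷ ╷ │
│ │↓│ │↑ ↲│↑│ │
├─┘ │ └───┤ │ │
│↓ ↲│     │↑│ │
│ ┌─┴───┐ │ └─┤
│↓│↱ → ↓│ │↑ ↰│
│ │ ╶─┐ │ └─╴ │
│↓│↑ ↰│↓│    ↑│
│ └─╴ │ └───╴ │
│↳ → ↑│↳ → → ↑│
└─────┴───────┘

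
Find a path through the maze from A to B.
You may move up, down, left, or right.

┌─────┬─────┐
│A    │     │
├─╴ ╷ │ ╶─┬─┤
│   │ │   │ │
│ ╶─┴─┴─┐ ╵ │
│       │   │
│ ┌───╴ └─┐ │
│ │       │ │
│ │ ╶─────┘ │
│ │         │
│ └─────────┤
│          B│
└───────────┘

Finding the shortest path through the maze:
Path length: 12 steps
Directions: right → down → left → down → down → down → down → right → right → right → right → right

Solution:

┌─────┬─────┐
│A ↓  │     │
├─╴ ╷ │ ╶─┬─┤
│↓ ↲│ │   │ │
│ ╶─┴─┴─┐ ╵ │
│↓      │   │
│ ┌───╴ └─┐ │
│↓│       │ │
│ │ ╶─────┘ │
│↓│         │
│ └─────────┤
│↳ → → → → B│
└───────────┘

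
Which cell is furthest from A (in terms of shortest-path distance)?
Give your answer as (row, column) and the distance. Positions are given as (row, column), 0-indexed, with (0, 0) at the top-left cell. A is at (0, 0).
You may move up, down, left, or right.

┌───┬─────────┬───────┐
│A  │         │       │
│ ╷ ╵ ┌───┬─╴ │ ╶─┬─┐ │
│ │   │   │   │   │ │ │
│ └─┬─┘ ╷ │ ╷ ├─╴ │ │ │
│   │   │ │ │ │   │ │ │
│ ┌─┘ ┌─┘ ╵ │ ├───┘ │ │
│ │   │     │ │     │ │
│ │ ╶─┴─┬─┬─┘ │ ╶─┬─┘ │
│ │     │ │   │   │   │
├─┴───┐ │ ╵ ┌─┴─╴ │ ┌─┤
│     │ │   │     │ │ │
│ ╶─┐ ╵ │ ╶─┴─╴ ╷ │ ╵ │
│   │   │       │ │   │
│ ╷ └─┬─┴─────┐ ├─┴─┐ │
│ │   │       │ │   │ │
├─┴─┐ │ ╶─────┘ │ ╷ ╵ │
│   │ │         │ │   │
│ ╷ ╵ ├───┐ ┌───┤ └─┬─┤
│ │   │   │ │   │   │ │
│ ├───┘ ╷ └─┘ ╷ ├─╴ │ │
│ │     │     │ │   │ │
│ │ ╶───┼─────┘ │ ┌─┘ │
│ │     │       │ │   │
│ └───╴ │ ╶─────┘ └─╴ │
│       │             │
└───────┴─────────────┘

Computing BFS distances from A to all cells:
Furthest cell: (2, 7)
Distance: 95 steps

Path from A to the furthest cell:

┌───┬─────────┬───────┐
│A ↓│↱ → → → ↓│↓ ← ← ↰│
│ ╷ ╵ ┌───┬─╴ │ ╶─┬─┐ │
│ │↳ ↑│↓ ↰│↓ ↲│↳ ↓│ │↑│
│ └─┬─┘ ╷ │ ╷ ├─╴ │ │ │
│   │↓ ↲│↑│↓│ │B ↲│ │↑│
│ ┌─┘ ┌─┘ ╵ │ ├───┘ │ │
│ │↓ ↲│  ↑ ↲│ │     │↑│
│ │ ╶─┴─┬─┬─┘ │ ╶─┬─┘ │
│ │↳ → ↓│ │   │   │↱ ↑│
├─┴───┐ │ ╵ ┌─┴─╴ │ ┌─┤
│↓ ← ↰│↓│   │     │↑│ │
│ ╶─┐ ╵ │ ╶─┴─╴ ╷ │ ╵ │
│↳ ↓│↑ ↲│       │ │↑ ↰│
│ ╷ └─┬─┴─────┐ ├─┴─┐ │
│ │↳ ↓│       │ │↱ ↓│↑│
├─┴─┐ │ ╶─────┘ │ ╷ ╵ │
│↓ ↰│↓│         │↑│↳ ↑│
│ ╷ ╵ ├───┐ ┌───┤ └─┬─┤
│↓│↑ ↲│↱ ↓│ │↱ ↓│↑ ↰│ │
│ ├───┘ ╷ └─┘ ╷ ├─╴ │ │
│↓│↱ → ↑│↳ → ↑│↓│↱ ↑│ │
│ │ ╶───┼─────┘ │ ┌─┘ │
│↓│↑ ← ↰│↓ ← ← ↲│↑│   │
│ └───╴ │ ╶─────┘ └─╴ │
│↳ → → ↑│↳ → → → ↑    │
└───────┴─────────────┘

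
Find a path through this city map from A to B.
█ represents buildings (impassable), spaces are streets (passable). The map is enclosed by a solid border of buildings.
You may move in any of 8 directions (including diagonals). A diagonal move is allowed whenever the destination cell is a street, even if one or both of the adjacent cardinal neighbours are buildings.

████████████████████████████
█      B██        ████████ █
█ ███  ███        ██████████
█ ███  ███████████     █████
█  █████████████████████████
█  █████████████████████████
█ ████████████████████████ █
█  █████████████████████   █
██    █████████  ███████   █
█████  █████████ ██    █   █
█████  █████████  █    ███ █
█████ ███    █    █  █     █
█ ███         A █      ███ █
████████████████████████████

Finding the shortest path from A to B:
Movement: 8-directional
Path length: 25 steps
Directions: left → left → left → left → left → left → left → left → up-left → up → up → up-left → left → up-left → up-left → up → up → up → up → up-right → right → right → right → right → right

Solution:

████████████████████████████
█ →→→→→B██        ████████ █
█↗███  ███        ██████████
█↑███  ███████████     █████
█↑ █████████████████████████
█↑ █████████████████████████
█↑████████████████████████ █
█ ↖█████████████████████   █
██ ↖← █████████  ███████   █
█████↖ █████████ ██    █   █
█████↑ █████████  █    ███ █
█████↑███    █    █  █     █
█ ███ ↖←←←←←←←A █      ███ █
████████████████████████████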